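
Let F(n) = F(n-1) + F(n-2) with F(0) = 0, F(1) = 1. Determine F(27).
Computing the sequence terms:
0, 1, 1, 2, 3, 5, 8, 13, 21, 34, 55, 89, 144, 233, 377, 610, 987, 1597, 2584, 4181, 6765, 10946, 17711, 28657, 46368, 75025, 121393, 196418

196418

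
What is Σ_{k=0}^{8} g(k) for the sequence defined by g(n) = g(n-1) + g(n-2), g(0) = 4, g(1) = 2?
Computing the sequence terms: 4, 2, 6, 8, 14, 22, 36, 58, 94
Adding these values together:

244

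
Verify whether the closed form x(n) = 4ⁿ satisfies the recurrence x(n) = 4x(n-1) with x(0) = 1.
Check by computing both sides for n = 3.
From the recurrence with x(0) = 1:
  x(0) = 1, x(1) = 4, x(2) = 16, x(3) = 64
  so the recurrence gives x(3) = 64.
From the proposed closed form x(n) = 4ⁿ:
  x(3) = 64.
Both sides give 64 at n = 3, and the initial condition(s) match, so the closed form is consistent.

Yes, the closed form is correct.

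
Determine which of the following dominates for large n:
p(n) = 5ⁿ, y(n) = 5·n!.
Comparing growth rates:
Growth-rate hierarchy: log n ≺ any polynomial ≺ any exponential cⁿ (c>1) ≺ n! ≺ nⁿ.
factorial dominates exponential base 5 asymptotically.

y(n) grows faster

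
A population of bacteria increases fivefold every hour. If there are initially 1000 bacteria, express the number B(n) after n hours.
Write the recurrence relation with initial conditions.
Each hour multiplies the count by 5, so the count after n hours depends only on the count after n-1 hours: B(n) = 5 × B(n-1). The starting count gives B(0) = 1000.
Unrolling n times gives the closed form B(n) = 1000 × 5ⁿ.

B(n) = 5 × B(n-1), B(0) = 1000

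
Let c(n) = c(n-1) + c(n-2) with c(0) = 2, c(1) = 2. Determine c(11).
Computing the sequence terms:
2, 2, 4, 6, 10, 16, 26, 42, 68, 110, 178, 288

288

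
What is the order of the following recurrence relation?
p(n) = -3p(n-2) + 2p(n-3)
The order is the largest lag k for which p(n-k) appears. Here the deepest term is p(n-3), so the order is 3.

Order 3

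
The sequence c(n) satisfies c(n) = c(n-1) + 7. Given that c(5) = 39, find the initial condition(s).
c(5) = c(0) + 5·7, so c(0) = 39 - 35 = 4.

c(0) = 4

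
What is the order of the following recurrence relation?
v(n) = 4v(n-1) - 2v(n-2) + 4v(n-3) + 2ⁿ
The order is the largest lag k for which v(n-k) appears. Here the deepest term is v(n-3) (the 2ⁿ term is non-homogeneous and does not affect the order), so the order is 3.

Order 3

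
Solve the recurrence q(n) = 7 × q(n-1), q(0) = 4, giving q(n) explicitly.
Recurrence: q(n) = 7 × q(n-1), initial: q(0) = 4.
Each term is 7 times the previous, so this is geometric with ratio 7. After n steps: q(n) = q(0)·7ⁿ = 4·7ⁿ.

q(n) = 4·7ⁿ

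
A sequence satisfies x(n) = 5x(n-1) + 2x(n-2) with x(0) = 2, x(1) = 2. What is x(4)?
Computing the sequence terms:
2, 2, 14, 74, 398

398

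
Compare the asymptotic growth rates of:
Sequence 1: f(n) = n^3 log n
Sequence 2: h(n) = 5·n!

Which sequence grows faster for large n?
Comparing growth rates:
Growth-rate hierarchy: log n ≺ any polynomial ≺ any exponential cⁿ (c>1) ≺ n! ≺ nⁿ.
factorial dominates polynomial degree 3 (with log factor) asymptotically.

h(n) grows faster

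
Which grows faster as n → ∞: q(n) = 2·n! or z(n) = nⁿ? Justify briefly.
Comparing growth rates:
Growth-rate hierarchy: log n ≺ any polynomial ≺ any exponential cⁿ (c>1) ≺ n! ≺ nⁿ.
super-exponential nⁿ dominates factorial asymptotically.

z(n) grows faster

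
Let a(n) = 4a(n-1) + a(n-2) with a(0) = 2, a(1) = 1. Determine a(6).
Computing the sequence terms:
2, 1, 6, 25, 106, 449, 1902

1902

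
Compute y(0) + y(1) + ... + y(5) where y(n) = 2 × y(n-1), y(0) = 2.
Computing the sequence terms: 2, 4, 8, 16, 32, 64
Adding these values together:

126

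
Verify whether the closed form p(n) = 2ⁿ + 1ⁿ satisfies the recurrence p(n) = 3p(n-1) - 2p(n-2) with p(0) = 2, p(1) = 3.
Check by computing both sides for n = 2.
From the recurrence with p(0) = 2, p(1) = 3:
  p(0) = 2, p(1) = 3, p(2) = 5
  so the recurrence gives p(2) = 5.
From the proposed closed form p(n) = 2ⁿ + 1ⁿ:
  p(2) = 5.
Both sides give 5 at n = 2, and the initial condition(s) match, so the closed form is consistent.

Yes, the closed form is correct.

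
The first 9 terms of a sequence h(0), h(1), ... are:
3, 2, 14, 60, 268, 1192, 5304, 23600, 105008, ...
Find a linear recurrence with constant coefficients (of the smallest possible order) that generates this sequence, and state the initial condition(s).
Look for the lowest-order linear relation among consecutive terms.
Observation: h(n) - 4·h(n-1) - (2)·h(n-2) = 0 holds for the shown terms, and no order-1 relation h(n) = α·h(n-1) + β fits.
Check at n=3: 4·14 + (2)·2 = 60. ✓

h(n) = 4h(n-1) + 2h(n-2), h(0) = 3, h(1) = 2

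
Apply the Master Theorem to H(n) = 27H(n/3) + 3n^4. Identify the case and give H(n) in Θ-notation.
Master Theorem template: H(n) = a·H(n/b) + f(n).
Here: a=27, b=3, f(n)=3n^4
Compute log_b(a) = log_3(27) = 3.
f(n) = 3n^4 = Ω(n^(3+ε)) with ε = 1, and the regularity condition holds (a·f(n/b) = (a/b^4)·f(n) with a/b^4 = 3^-1 < 1). Case 3: H(n) = Θ(f(n)) = Θ(n^4).

Case 3: H(n) = Θ(n^4)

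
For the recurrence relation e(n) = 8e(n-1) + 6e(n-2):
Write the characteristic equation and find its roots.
Substitute e(n) = rⁿ and divide through by rⁿ⁻²: r² - 8r - 6 = 0
Discriminant: 8² + 4·6 = 88, not a perfect square, so by the quadratic formula r = (8 ± √88)/2.
General solution: e(n) = A·r₁ⁿ + B·r₂ⁿ where r₁,r₂ = (8 ± √88)/2

Characteristic: r² - 8r - 6 = 0, Roots: r = (8 ± √88)/2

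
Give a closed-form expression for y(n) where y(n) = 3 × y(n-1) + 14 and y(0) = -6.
Recurrence: y(n) = 3 × y(n-1) + 14, initial: y(0) = -6.
Try y(n) = A·3ⁿ + C. Substituting: A·3ⁿ + C = 3(A·3ⁿ⁻¹ + C) + 14 = A·3ⁿ + 3C + 14, so C = 3C + 14, giving C = -7. Then y(0) = A - 7 = -6 gives A = 1.

y(n) = 3ⁿ - 7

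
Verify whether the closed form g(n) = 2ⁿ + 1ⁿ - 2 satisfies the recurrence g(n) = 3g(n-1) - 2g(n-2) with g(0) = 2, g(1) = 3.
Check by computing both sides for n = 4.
From the recurrence with g(0) = 2, g(1) = 3:
  g(0) = 2, g(1) = 3, g(2) = 5, g(3) = 9, g(4) = 17
  so the recurrence gives g(4) = 17.
From the proposed closed form g(n) = 2ⁿ + 1ⁿ - 2:
  g(4) = 15.
The recurrence gives 17 but the closed form gives 15, so the closed form does not satisfy the recurrence.

No, the closed form is incorrect.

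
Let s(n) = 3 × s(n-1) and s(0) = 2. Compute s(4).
Computing step by step:
s(0) = 2
s(1) = 3 × 2 = 6
s(2) = 3 × 6 = 18
s(3) = 3 × 18 = 54
s(4) = 3 × 54 = 162

162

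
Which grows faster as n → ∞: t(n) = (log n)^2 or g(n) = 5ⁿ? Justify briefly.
Comparing growth rates:
Growth-rate hierarchy: log n ≺ any polynomial ≺ any exponential cⁿ (c>1) ≺ n! ≺ nⁿ.
exponential base 5 dominates polylogarithmic (log n)^2 asymptotically.

g(n) grows faster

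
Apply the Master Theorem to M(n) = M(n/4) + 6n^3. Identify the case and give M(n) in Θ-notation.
Master Theorem template: M(n) = a·M(n/b) + f(n).
Here: a=1, b=4, f(n)=6n^3
Compute log_b(a) = log_4(1) = 0.
f(n) = 6n^3 = Ω(n^(0+ε)) with ε = 3, and the regularity condition holds (a·f(n/b) = (a/b^3)·f(n) with a/b^3 = 4^-3 < 1). Case 3: M(n) = Θ(f(n)) = Θ(n^3).

Case 3: M(n) = Θ(n^3)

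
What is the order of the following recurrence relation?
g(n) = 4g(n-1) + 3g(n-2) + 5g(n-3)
The order is the largest lag k for which g(n-k) appears. Here the deepest term is g(n-3), so the order is 3.

Order 3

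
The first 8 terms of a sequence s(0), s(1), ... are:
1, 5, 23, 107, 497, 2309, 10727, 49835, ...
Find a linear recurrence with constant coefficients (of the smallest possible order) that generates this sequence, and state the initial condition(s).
Look for the lowest-order linear relation among consecutive terms.
Observation: s(n) - 4·s(n-1) - (3)·s(n-2) = 0 holds for the shown terms, and no order-1 relation s(n) = α·s(n-1) + β fits.
Check at n=3: 4·23 + (3)·5 = 107. ✓

s(n) = 4s(n-1) + 3s(n-2), s(0) = 1, s(1) = 5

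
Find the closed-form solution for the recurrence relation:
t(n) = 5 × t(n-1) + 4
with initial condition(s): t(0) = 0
Recurrence: t(n) = 5 × t(n-1) + 4, initial: t(0) = 0.
Try t(n) = A·5ⁿ + C. Substituting: A·5ⁿ + C = 5(A·5ⁿ⁻¹ + C) + 4 = A·5ⁿ + 5C + 4, so C = 5C + 4, giving C = -1. Then t(0) = A - 1 = 0 gives A = 1.

t(n) = 5ⁿ - 1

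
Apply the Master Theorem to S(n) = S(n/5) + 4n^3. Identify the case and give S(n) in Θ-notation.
Master Theorem template: S(n) = a·S(n/b) + f(n).
Here: a=1, b=5, f(n)=4n^3
Compute log_b(a) = log_5(1) = 0.
f(n) = 4n^3 = Ω(n^(0+ε)) with ε = 3, and the regularity condition holds (a·f(n/b) = (a/b^3)·f(n) with a/b^3 = 5^-3 < 1). Case 3: S(n) = Θ(f(n)) = Θ(n^3).

Case 3: S(n) = Θ(n^3)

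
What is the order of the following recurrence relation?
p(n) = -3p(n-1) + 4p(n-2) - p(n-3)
The order is the largest lag k for which p(n-k) appears. Here the deepest term is p(n-3), so the order is 3.

Order 3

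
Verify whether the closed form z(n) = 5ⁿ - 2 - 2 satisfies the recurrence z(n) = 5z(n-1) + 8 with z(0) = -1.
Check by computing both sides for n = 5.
From the recurrence with z(0) = -1:
  z(0) = -1, z(1) = 3, z(2) = 23, z(3) = 123, z(4) = 623, z(5) = 3123
  so the recurrence gives z(5) = 3123.
From the proposed closed form z(n) = 5ⁿ - 2 - 2:
  z(5) = 3121.
The recurrence gives 3123 but the closed form gives 3121, so the closed form does not satisfy the recurrence.

No, the closed form is incorrect.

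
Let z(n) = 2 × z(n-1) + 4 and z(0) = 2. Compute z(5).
Computing step by step:
z(0) = 2
z(1) = 2 × 2 + 4 = 8
z(2) = 2 × 8 + 4 = 20
z(3) = 2 × 20 + 4 = 44
z(4) = 2 × 44 + 4 = 92
z(5) = 2 × 92 + 4 = 188

188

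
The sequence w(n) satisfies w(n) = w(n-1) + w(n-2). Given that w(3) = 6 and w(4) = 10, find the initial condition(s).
Work backwards using w(k) = w(k+2) - w(k+1):
w(2) = w(4) - w(3) = 10 - 6 = 4
w(1) = w(3) - w(2) = 6 - 4 = 2
w(0) = w(2) - w(1) = 4 - 2 = 2

w(0) = 2, w(1) = 2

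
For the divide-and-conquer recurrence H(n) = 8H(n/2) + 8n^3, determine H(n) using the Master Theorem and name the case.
Master Theorem template: H(n) = a·H(n/b) + f(n).
Here: a=8, b=2, f(n)=8n^3
Compute log_b(a) = log_2(8) = 3.
f(n) = 8n^3 = Θ(n^3). Case 2: H(n) = Θ(n^3 log n).

Case 2: H(n) = Θ(n^3 log n)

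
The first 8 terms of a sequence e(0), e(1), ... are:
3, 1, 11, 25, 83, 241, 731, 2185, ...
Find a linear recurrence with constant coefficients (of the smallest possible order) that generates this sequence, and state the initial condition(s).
Look for the lowest-order linear relation among consecutive terms.
Observation: e(n) - 2·e(n-1) - (3)·e(n-2) = 0 holds for the shown terms, and no order-1 relation e(n) = α·e(n-1) + β fits.
Check at n=3: 2·11 + (3)·1 = 25. ✓

e(n) = 2e(n-1) + 3e(n-2), e(0) = 3, e(1) = 1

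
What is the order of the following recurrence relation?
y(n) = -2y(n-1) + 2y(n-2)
The order is the largest lag k for which y(n-k) appears. Here the deepest term is y(n-2), so the order is 2.

Order 2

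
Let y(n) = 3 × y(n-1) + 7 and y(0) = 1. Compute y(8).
Computing step by step:
y(0) = 1
y(1) = 3 × 1 + 7 = 10
y(2) = 3 × 10 + 7 = 37
y(3) = 3 × 37 + 7 = 118
y(4) = 3 × 118 + 7 = 361
y(5) = 3 × 361 + 7 = 1090
y(6) = 3 × 1090 + 7 = 3277
y(7) = 3 × 3277 + 7 = 9838
y(8) = 3 × 9838 + 7 = 29521

29521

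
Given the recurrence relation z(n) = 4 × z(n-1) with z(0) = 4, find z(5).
Computing step by step:
z(0) = 4
z(1) = 4 × 4 = 16
z(2) = 4 × 16 = 64
z(3) = 4 × 64 = 256
z(4) = 4 × 256 = 1024
z(5) = 4 × 1024 = 4096

4096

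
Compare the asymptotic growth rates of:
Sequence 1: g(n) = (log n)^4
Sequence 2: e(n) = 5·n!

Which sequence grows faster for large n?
Comparing growth rates:
Growth-rate hierarchy: log n ≺ any polynomial ≺ any exponential cⁿ (c>1) ≺ n! ≺ nⁿ.
factorial dominates polylogarithmic (log n)^4 asymptotically.

e(n) grows faster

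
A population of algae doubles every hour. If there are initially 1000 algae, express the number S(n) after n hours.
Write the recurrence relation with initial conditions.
Each hour multiplies the count by 2, so the count after n hours depends only on the count after n-1 hours: S(n) = 2 × S(n-1). The starting count gives S(0) = 1000.
Unrolling n times gives the closed form S(n) = 1000 × 2ⁿ.

S(n) = 2 × S(n-1), S(0) = 1000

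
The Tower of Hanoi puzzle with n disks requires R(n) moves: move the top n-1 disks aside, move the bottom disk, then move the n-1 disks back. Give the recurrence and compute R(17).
Moving n disks = move the top n-1 disks aside (R(n-1) moves) + move the largest disk (1 move) + move the n-1 disks back on top (R(n-1) moves), so R(n) = 2R(n-1) + 1, with R(1) = 1 (a single disk takes one move).
First terms: 1, 3, 7, 15, 31, 63, … — each is one less than a power of 2. Indeed R(n) + 1 = 2(R(n-1) + 1) with R(1) + 1 = 2, so R(n) + 1 = 2ⁿ and R(n) = 2ⁿ - 1.
Hence R(17) = 2^17 - 1 = 131072 - 1 = 131071.

R(n) = 2R(n-1) + 1, R(1) = 1; R(17) = 131071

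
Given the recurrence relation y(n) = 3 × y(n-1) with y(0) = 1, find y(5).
Computing step by step:
y(0) = 1
y(1) = 3 × 1 = 3
y(2) = 3 × 3 = 9
y(3) = 3 × 9 = 27
y(4) = 3 × 27 = 81
y(5) = 3 × 81 = 243

243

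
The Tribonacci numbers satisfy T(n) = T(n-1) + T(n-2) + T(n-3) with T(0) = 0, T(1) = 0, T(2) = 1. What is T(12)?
Computing the sequence terms:
0, 0, 1, 1, 2, 4, 7, 13, 24, 44, 81, 149, 274

274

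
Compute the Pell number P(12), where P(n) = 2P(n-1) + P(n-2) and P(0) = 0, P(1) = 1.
Computing the sequence terms:
0, 1, 2, 5, 12, 29, 70, 169, 408, 985, 2378, 5741, 13860

13860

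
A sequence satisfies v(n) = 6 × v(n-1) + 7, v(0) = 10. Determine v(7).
Computing step by step:
v(0) = 10
v(1) = 6 × 10 + 7 = 67
v(2) = 6 × 67 + 7 = 409
v(3) = 6 × 409 + 7 = 2461
v(4) = 6 × 2461 + 7 = 14773
v(5) = 6 × 14773 + 7 = 88645
v(6) = 6 × 88645 + 7 = 531877
v(7) = 6 × 531877 + 7 = 3191269

3191269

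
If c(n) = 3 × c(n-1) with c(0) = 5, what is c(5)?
Computing step by step:
c(0) = 5
c(1) = 3 × 5 = 15
c(2) = 3 × 15 = 45
c(3) = 3 × 45 = 135
c(4) = 3 × 135 = 405
c(5) = 3 × 405 = 1215

1215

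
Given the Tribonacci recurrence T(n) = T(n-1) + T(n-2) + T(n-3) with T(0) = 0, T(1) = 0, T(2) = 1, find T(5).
Computing the sequence terms:
0, 0, 1, 1, 2, 4

4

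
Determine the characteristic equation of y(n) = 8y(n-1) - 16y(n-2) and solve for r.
Substitute y(n) = rⁿ and divide through by rⁿ⁻²: r² - 8r + 16 = 0
Factor: (r - 4)² = 0, so r = 4 (double root).
General solution: y(n) = (A + Bn)·4ⁿ

Characteristic: r² - 8r + 16 = 0, Roots: r = 4 (double root)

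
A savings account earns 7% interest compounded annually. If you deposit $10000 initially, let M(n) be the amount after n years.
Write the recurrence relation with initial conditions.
Each year the balance grows by 7%, i.e. is multiplied by 1 + 7/100 = 1.07, so M(n) = 1.07 × M(n-1). The initial deposit gives M(0) = 10000.
Unrolling gives the closed form M(n) = 10000 × (1.07)ⁿ.

M(n) = 1.07 × M(n-1), M(0) = 10000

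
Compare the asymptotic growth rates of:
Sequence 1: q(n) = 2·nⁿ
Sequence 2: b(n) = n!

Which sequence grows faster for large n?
Comparing growth rates:
Growth-rate hierarchy: log n ≺ any polynomial ≺ any exponential cⁿ (c>1) ≺ n! ≺ nⁿ.
super-exponential nⁿ dominates factorial asymptotically.

q(n) grows faster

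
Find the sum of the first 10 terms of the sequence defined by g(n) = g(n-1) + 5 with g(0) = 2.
Computing the sequence terms: 2, 7, 12, 17, 22, 27, 32, 37, 42, 47
Adding these values together:

245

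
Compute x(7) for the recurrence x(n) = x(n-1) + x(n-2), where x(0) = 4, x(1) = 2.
Computing the sequence terms:
4, 2, 6, 8, 14, 22, 36, 58

58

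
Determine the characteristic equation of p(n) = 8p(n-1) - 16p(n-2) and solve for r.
Substitute p(n) = rⁿ and divide through by rⁿ⁻²: r² - 8r + 16 = 0
Factor: (r - 4)² = 0, so r = 4 (double root).
General solution: p(n) = (A + Bn)·4ⁿ

Characteristic: r² - 8r + 16 = 0, Roots: r = 4 (double root)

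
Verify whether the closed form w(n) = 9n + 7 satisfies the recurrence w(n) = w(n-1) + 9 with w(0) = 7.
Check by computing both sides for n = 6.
From the recurrence with w(0) = 7:
  w(0) = 7, w(1) = 16, w(2) = 25, w(3) = 34, w(4) = 43, w(5) = 52, w(6) = 61
  so the recurrence gives w(6) = 61.
From the proposed closed form w(n) = 9n + 7:
  w(6) = 61.
Both sides give 61 at n = 6, and the initial condition(s) match, so the closed form is consistent.

Yes, the closed form is correct.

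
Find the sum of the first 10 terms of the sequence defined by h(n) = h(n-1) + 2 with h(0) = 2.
Computing the sequence terms: 2, 4, 6, 8, 10, 12, 14, 16, 18, 20
Adding these values together:

110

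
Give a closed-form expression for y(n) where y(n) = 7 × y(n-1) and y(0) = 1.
Recurrence: y(n) = 7 × y(n-1), initial: y(0) = 1.
Each term is 7 times the previous, so this is geometric with ratio 7. After n steps: y(n) = y(0)·7ⁿ = 7ⁿ.

y(n) = 7ⁿ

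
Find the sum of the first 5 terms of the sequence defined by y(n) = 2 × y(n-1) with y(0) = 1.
Computing the sequence terms: 1, 2, 4, 8, 16
Adding these values together:

31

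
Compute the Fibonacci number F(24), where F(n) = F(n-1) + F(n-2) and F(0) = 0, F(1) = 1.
Computing the sequence terms:
0, 1, 1, 2, 3, 5, 8, 13, 21, 34, 55, 89, 144, 233, 377, 610, 987, 1597, 2584, 4181, 6765, 10946, 17711, 28657, 46368

46368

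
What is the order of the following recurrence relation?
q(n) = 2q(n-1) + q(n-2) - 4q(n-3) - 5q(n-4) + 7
The order is the largest lag k for which q(n-k) appears. Here the deepest term is q(n-4) (the 7 term is non-homogeneous and does not affect the order), so the order is 4.

Order 4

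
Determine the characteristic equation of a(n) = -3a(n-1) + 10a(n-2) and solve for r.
Substitute a(n) = rⁿ and divide through by rⁿ⁻²: r² + 3r - 10 = 0
Factor: (r + 5)(r - 2) = 0, so r = -5, 2.
General solution: a(n) = A·(-5)ⁿ + B·2ⁿ

Characteristic: r² + 3r - 10 = 0, Roots: r = -5, 2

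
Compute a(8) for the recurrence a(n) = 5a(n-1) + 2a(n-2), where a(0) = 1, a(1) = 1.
Computing the sequence terms:
1, 1, 7, 37, 199, 1069, 5743, 30853, 165751

165751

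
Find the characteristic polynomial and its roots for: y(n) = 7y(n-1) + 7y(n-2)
Substitute y(n) = rⁿ and divide through by rⁿ⁻²: r² - 7r - 7 = 0
Discriminant: 7² + 4·7 = 77, not a perfect square, so by the quadratic formula r = (7 ± √77)/2.
General solution: y(n) = A·r₁ⁿ + B·r₂ⁿ where r₁,r₂ = (7 ± √77)/2

Characteristic: r² - 7r - 7 = 0, Roots: r = (7 ± √77)/2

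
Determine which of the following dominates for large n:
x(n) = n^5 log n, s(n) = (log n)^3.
Comparing growth rates:
Growth-rate hierarchy: log n ≺ any polynomial ≺ any exponential cⁿ (c>1) ≺ n! ≺ nⁿ.
polynomial degree 5 (with log factor) dominates polylogarithmic (log n)^3 asymptotically.

x(n) grows faster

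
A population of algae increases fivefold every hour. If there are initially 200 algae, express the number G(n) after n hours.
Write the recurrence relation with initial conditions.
Each hour multiplies the count by 5, so the count after n hours depends only on the count after n-1 hours: G(n) = 5 × G(n-1). The starting count gives G(0) = 200.
Unrolling n times gives the closed form G(n) = 200 × 5ⁿ.

G(n) = 5 × G(n-1), G(0) = 200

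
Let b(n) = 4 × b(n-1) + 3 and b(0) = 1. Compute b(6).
Computing step by step:
b(0) = 1
b(1) = 4 × 1 + 3 = 7
b(2) = 4 × 7 + 3 = 31
b(3) = 4 × 31 + 3 = 127
b(4) = 4 × 127 + 3 = 511
b(5) = 4 × 511 + 3 = 2047
b(6) = 4 × 2047 + 3 = 8191

8191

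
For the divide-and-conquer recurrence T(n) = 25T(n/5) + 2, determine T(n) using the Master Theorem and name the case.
Master Theorem template: T(n) = a·T(n/b) + f(n).
Here: a=25, b=5, f(n)=2
Compute log_b(a) = log_5(25) = 2.
f(n) = 2 = O(n^(2-ε)) with ε = 2. Case 1: T(n) = Θ(n^log_b(a)) = Θ(n^2).

Case 1: T(n) = Θ(n^2)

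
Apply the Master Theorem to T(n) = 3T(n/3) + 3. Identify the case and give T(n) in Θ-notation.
Master Theorem template: T(n) = a·T(n/b) + f(n).
Here: a=3, b=3, f(n)=3
Compute log_b(a) = log_3(3) = 1.
f(n) = 3 = O(n^(1-ε)) with ε = 1. Case 1: T(n) = Θ(n^log_b(a)) = Θ(n).

Case 1: T(n) = Θ(n)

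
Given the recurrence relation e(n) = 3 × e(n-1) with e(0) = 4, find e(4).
Computing step by step:
e(0) = 4
e(1) = 3 × 4 = 12
e(2) = 3 × 12 = 36
e(3) = 3 × 36 = 108
e(4) = 3 × 108 = 324

324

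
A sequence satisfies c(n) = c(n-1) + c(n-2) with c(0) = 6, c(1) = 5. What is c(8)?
Computing the sequence terms:
6, 5, 11, 16, 27, 43, 70, 113, 183

183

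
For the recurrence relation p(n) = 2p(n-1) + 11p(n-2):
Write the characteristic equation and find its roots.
Substitute p(n) = rⁿ and divide through by rⁿ⁻²: r² - 2r - 11 = 0
Discriminant: 2² + 4·11 = 48, not a perfect square, so by the quadratic formula r = (2 ± √48)/2.
General solution: p(n) = A·r₁ⁿ + B·r₂ⁿ where r₁,r₂ = (2 ± √48)/2

Characteristic: r² - 2r - 11 = 0, Roots: r = (2 ± √48)/2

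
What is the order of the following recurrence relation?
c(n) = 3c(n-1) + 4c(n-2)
The order is the largest lag k for which c(n-k) appears. Here the deepest term is c(n-2), so the order is 2.

Order 2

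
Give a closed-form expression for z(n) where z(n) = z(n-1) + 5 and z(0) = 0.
Recurrence: z(n) = z(n-1) + 5, initial: z(0) = 0.
Each step adds 5, so z(n) = z(0) + 5n = 5n.

z(n) = 5n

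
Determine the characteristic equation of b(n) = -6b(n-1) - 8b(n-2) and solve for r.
Substitute b(n) = rⁿ and divide through by rⁿ⁻²: r² + 6r + 8 = 0
Factor: (r + 4)(r + 2) = 0, so r = -4, -2.
General solution: b(n) = A·(-4)ⁿ + B·(-2)ⁿ

Characteristic: r² + 6r + 8 = 0, Roots: r = -4, -2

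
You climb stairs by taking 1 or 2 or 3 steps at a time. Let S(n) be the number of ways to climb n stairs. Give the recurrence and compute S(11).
Condition on the size of the last step (1 to 3): before it there were n-1, …, n-3 stairs climbed, and these cases are disjoint, so S(n) = S(n-1) + S(n-2) + S(n-3) (order-3 linear recurrence).
Initial conditions by direct count (compositions of i into parts ≤ 3): S(1) = 1; S(2) = 2; S(3) = 4.
Iterating the recurrence: S(4) = 7, S(5) = 13, S(6) = 24, S(7) = 44, S(8) = 81, S(9) = 149, S(10) = 274, S(11) = 504.

S(n) = S(n-1) + S(n-2) + S(n-3), S(1) = 1, S(2) = 2, S(3) = 4; S(11) = 504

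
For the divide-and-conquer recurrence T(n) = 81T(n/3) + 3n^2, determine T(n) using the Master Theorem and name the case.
Master Theorem template: T(n) = a·T(n/b) + f(n).
Here: a=81, b=3, f(n)=3n^2
Compute log_b(a) = log_3(81) = 4.
f(n) = 3n^2 = O(n^(4-ε)) with ε = 2. Case 1: T(n) = Θ(n^log_b(a)) = Θ(n^4).

Case 1: T(n) = Θ(n^4)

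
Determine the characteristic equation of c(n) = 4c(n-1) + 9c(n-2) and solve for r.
Substitute c(n) = rⁿ and divide through by rⁿ⁻²: r² - 4r - 9 = 0
Discriminant: 4² + 4·9 = 52, not a perfect square, so by the quadratic formula r = (4 ± √52)/2.
General solution: c(n) = A·r₁ⁿ + B·r₂ⁿ where r₁,r₂ = (4 ± √52)/2

Characteristic: r² - 4r - 9 = 0, Roots: r = (4 ± √52)/2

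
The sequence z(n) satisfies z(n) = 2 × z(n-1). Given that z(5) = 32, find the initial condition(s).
In general z(n) = 2ⁿ · z(0). At n = 5: z(0) = z(5) / 2^5 = 32 / 32 = 1.

z(0) = 1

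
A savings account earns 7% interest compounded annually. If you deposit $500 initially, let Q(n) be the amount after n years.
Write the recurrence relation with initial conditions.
Each year the balance grows by 7%, i.e. is multiplied by 1 + 7/100 = 1.07, so Q(n) = 1.07 × Q(n-1). The initial deposit gives Q(0) = 500.
Unrolling gives the closed form Q(n) = 500 × (1.07)ⁿ.

Q(n) = 1.07 × Q(n-1), Q(0) = 500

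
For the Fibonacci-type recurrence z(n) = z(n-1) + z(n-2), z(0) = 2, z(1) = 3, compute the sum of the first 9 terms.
Computing the sequence terms: 2, 3, 5, 8, 13, 21, 34, 55, 89
Adding these values together:

230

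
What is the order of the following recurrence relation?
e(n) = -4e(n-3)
The order is the largest lag k for which e(n-k) appears. Here the deepest term is e(n-3), so the order is 3.

Order 3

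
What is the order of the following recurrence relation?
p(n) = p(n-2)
The order is the largest lag k for which p(n-k) appears. Here the deepest term is p(n-2), so the order is 2.

Order 2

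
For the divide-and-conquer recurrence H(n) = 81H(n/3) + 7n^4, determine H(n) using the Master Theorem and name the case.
Master Theorem template: H(n) = a·H(n/b) + f(n).
Here: a=81, b=3, f(n)=7n^4
Compute log_b(a) = log_3(81) = 4.
f(n) = 7n^4 = Θ(n^4). Case 2: H(n) = Θ(n^4 log n).

Case 2: H(n) = Θ(n^4 log n)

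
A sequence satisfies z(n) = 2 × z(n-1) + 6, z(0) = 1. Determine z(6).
Computing step by step:
z(0) = 1
z(1) = 2 × 1 + 6 = 8
z(2) = 2 × 8 + 6 = 22
z(3) = 2 × 22 + 6 = 50
z(4) = 2 × 50 + 6 = 106
z(5) = 2 × 106 + 6 = 218
z(6) = 2 × 218 + 6 = 442

442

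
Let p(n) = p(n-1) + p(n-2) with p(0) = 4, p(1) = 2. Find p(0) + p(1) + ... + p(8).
Computing the sequence terms: 4, 2, 6, 8, 14, 22, 36, 58, 94
Adding these values together:

244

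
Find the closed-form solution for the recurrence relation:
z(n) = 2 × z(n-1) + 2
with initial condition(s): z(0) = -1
Recurrence: z(n) = 2 × z(n-1) + 2, initial: z(0) = -1.
Try z(n) = A·2ⁿ + C. Substituting: A·2ⁿ + C = 2(A·2ⁿ⁻¹ + C) + 2 = A·2ⁿ + 2C + 2, so C = 2C + 2, giving C = -2. Then z(0) = A - 2 = -1 gives A = 1.

z(n) = 2ⁿ - 2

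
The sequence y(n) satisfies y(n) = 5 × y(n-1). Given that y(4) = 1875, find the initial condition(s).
In general y(n) = 5ⁿ · y(0). At n = 4: y(0) = y(4) / 5^4 = 1875 / 625 = 3.

y(0) = 3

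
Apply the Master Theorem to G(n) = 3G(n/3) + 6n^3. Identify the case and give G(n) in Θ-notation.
Master Theorem template: G(n) = a·G(n/b) + f(n).
Here: a=3, b=3, f(n)=6n^3
Compute log_b(a) = log_3(3) = 1.
f(n) = 6n^3 = Ω(n^(1+ε)) with ε = 2, and the regularity condition holds (a·f(n/b) = (a/b^3)·f(n) with a/b^3 = 3^-2 < 1). Case 3: G(n) = Θ(f(n)) = Θ(n^3).

Case 3: G(n) = Θ(n^3)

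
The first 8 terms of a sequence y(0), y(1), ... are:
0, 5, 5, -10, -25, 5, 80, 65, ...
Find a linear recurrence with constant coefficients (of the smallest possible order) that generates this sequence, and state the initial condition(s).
Look for the lowest-order linear relation among consecutive terms.
Observation: y(n) - 1·y(n-1) - (-3)·y(n-2) = 0 holds for the shown terms, and no order-1 relation y(n) = α·y(n-1) + β fits.
Check at n=3: 1·5 + (-3)·5 = -10. ✓

y(n) = y(n-1) - 3y(n-2), y(0) = 0, y(1) = 5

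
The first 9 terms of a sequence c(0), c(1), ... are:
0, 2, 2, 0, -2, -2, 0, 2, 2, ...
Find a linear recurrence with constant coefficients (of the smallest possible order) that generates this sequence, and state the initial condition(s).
Look for the lowest-order linear relation among consecutive terms.
Observation: c(n) - 1·c(n-1) - (-1)·c(n-2) = 0 holds for the shown terms, and no order-1 relation c(n) = α·c(n-1) + β fits.
Check at n=3: 1·2 + (-1)·2 = 0. ✓

c(n) = c(n-1) - c(n-2), c(0) = 0, c(1) = 2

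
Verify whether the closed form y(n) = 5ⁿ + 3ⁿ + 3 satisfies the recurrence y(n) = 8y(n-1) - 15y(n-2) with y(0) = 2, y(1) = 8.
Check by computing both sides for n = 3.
From the recurrence with y(0) = 2, y(1) = 8:
  y(0) = 2, y(1) = 8, y(2) = 34, y(3) = 152
  so the recurrence gives y(3) = 152.
From the proposed closed form y(n) = 5ⁿ + 3ⁿ + 3:
  y(3) = 155.
The recurrence gives 152 but the closed form gives 155, so the closed form does not satisfy the recurrence.

No, the closed form is incorrect.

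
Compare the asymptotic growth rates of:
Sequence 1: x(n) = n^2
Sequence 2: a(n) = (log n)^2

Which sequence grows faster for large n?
Comparing growth rates:
Growth-rate hierarchy: log n ≺ any polynomial ≺ any exponential cⁿ (c>1) ≺ n! ≺ nⁿ.
polynomial degree 2 dominates polylogarithmic (log n)^2 asymptotically.

x(n) grows faster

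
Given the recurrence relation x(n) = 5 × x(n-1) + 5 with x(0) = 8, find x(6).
Computing step by step:
x(0) = 8
x(1) = 5 × 8 + 5 = 45
x(2) = 5 × 45 + 5 = 230
x(3) = 5 × 230 + 5 = 1155
x(4) = 5 × 1155 + 5 = 5780
x(5) = 5 × 5780 + 5 = 28905
x(6) = 5 × 28905 + 5 = 144530

144530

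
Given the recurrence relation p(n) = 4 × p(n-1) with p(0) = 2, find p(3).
Computing step by step:
p(0) = 2
p(1) = 4 × 2 = 8
p(2) = 4 × 8 = 32
p(3) = 4 × 32 = 128

128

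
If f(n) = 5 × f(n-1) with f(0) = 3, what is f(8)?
Computing step by step:
f(0) = 3
f(1) = 5 × 3 = 15
f(2) = 5 × 15 = 75
f(3) = 5 × 75 = 375
f(4) = 5 × 375 = 1875
f(5) = 5 × 1875 = 9375
f(6) = 5 × 9375 = 46875
f(7) = 5 × 46875 = 234375
f(8) = 5 × 234375 = 1171875

1171875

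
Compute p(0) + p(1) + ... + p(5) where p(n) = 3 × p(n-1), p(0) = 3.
Computing the sequence terms: 3, 9, 27, 81, 243, 729
Adding these values together:

1092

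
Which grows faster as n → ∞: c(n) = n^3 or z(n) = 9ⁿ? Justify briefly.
Comparing growth rates:
Growth-rate hierarchy: log n ≺ any polynomial ≺ any exponential cⁿ (c>1) ≺ n! ≺ nⁿ.
exponential base 9 dominates polynomial degree 3 asymptotically.

z(n) grows faster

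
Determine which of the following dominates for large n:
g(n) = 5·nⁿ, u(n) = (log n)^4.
Comparing growth rates:
Growth-rate hierarchy: log n ≺ any polynomial ≺ any exponential cⁿ (c>1) ≺ n! ≺ nⁿ.
super-exponential nⁿ dominates polylogarithmic (log n)^4 asymptotically.

g(n) grows faster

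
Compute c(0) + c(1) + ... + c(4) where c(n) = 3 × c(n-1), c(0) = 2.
Computing the sequence terms: 2, 6, 18, 54, 162
Adding these values together:

242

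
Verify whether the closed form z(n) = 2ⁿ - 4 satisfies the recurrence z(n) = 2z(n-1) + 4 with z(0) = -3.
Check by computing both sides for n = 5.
From the recurrence with z(0) = -3:
  z(0) = -3, z(1) = -2, z(2) = 0, z(3) = 4, z(4) = 12, z(5) = 28
  so the recurrence gives z(5) = 28.
From the proposed closed form z(n) = 2ⁿ - 4:
  z(5) = 28.
Both sides give 28 at n = 5, and the initial condition(s) match, so the closed form is consistent.

Yes, the closed form is correct.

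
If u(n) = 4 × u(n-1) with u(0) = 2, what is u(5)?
Computing step by step:
u(0) = 2
u(1) = 4 × 2 = 8
u(2) = 4 × 8 = 32
u(3) = 4 × 32 = 128
u(4) = 4 × 128 = 512
u(5) = 4 × 512 = 2048

2048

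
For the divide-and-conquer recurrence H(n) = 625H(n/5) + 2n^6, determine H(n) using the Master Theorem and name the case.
Master Theorem template: H(n) = a·H(n/b) + f(n).
Here: a=625, b=5, f(n)=2n^6
Compute log_b(a) = log_5(625) = 4.
f(n) = 2n^6 = Ω(n^(4+ε)) with ε = 2, and the regularity condition holds (a·f(n/b) = (a/b^6)·f(n) with a/b^6 = 5^-2 < 1). Case 3: H(n) = Θ(f(n)) = Θ(n^6).

Case 3: H(n) = Θ(n^6)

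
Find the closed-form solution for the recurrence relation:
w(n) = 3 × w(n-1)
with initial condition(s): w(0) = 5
Recurrence: w(n) = 3 × w(n-1), initial: w(0) = 5.
Each term is 3 times the previous, so this is geometric with ratio 3. After n steps: w(n) = w(0)·3ⁿ = 5·3ⁿ.

w(n) = 5·3ⁿ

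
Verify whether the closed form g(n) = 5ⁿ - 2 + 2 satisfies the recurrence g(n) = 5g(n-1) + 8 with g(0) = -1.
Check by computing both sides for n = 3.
From the recurrence with g(0) = -1:
  g(0) = -1, g(1) = 3, g(2) = 23, g(3) = 123
  so the recurrence gives g(3) = 123.
From the proposed closed form g(n) = 5ⁿ - 2 + 2:
  g(3) = 125.
The recurrence gives 123 but the closed form gives 125, so the closed form does not satisfy the recurrence.

No, the closed form is incorrect.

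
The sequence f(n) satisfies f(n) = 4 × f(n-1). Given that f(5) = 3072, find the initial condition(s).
In general f(n) = 4ⁿ · f(0). At n = 5: f(0) = f(5) / 4^5 = 3072 / 1024 = 3.

f(0) = 3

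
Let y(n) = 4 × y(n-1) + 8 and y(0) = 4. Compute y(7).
Computing step by step:
y(0) = 4
y(1) = 4 × 4 + 8 = 24
y(2) = 4 × 24 + 8 = 104
y(3) = 4 × 104 + 8 = 424
y(4) = 4 × 424 + 8 = 1704
y(5) = 4 × 1704 + 8 = 6824
y(6) = 4 × 6824 + 8 = 27304
y(7) = 4 × 27304 + 8 = 109224

109224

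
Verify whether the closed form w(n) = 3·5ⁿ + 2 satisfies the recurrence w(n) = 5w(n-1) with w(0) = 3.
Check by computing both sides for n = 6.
From the recurrence with w(0) = 3:
  w(0) = 3, w(1) = 15, w(2) = 75, w(3) = 375, w(4) = 1875, w(5) = 9375, w(6) = 46875
  so the recurrence gives w(6) = 46875.
From the proposed closed form w(n) = 3·5ⁿ + 2:
  w(6) = 46877.
The recurrence gives 46875 but the closed form gives 46877, so the closed form does not satisfy the recurrence.

No, the closed form is incorrect.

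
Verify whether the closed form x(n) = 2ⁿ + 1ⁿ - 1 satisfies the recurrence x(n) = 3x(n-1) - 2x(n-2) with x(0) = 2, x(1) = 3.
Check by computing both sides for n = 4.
From the recurrence with x(0) = 2, x(1) = 3:
  x(0) = 2, x(1) = 3, x(2) = 5, x(3) = 9, x(4) = 17
  so the recurrence gives x(4) = 17.
From the proposed closed form x(n) = 2ⁿ + 1ⁿ - 1:
  x(4) = 16.
The recurrence gives 17 but the closed form gives 16, so the closed form does not satisfy the recurrence.

No, the closed form is incorrect.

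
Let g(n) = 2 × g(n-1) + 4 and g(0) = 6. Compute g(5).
Computing step by step:
g(0) = 6
g(1) = 2 × 6 + 4 = 16
g(2) = 2 × 16 + 4 = 36
g(3) = 2 × 36 + 4 = 76
g(4) = 2 × 76 + 4 = 156
g(5) = 2 × 156 + 4 = 316

316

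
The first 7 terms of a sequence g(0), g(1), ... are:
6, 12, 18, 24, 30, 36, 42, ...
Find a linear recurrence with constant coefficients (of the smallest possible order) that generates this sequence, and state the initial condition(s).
Look for the lowest-order linear relation among consecutive terms.
Observation: consecutive differences are constant (= 6).
Check at n=2: 1·12 + 6 = 18. ✓

g(n) = g(n-1) + 6, g(0) = 6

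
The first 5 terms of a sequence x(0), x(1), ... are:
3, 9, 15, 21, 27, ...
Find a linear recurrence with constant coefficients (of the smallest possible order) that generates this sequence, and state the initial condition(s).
Look for the lowest-order linear relation among consecutive terms.
Observation: consecutive differences are constant (= 6).
Check at n=2: 1·9 + 6 = 15. ✓

x(n) = x(n-1) + 6, x(0) = 3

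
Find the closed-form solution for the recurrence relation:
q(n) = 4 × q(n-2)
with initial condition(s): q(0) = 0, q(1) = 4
Recurrence: q(n) = 4 × q(n-2), initial: q(0) = 0, q(1) = 4.
Characteristic equation: r² - 4 = 0, which factors as (r - 2)(r + 2) = 0, so r = 2, -2. General solution q(n) = A·2ⁿ + B·(-2)ⁿ. From q(0) = 0: A + B = 0. From q(1) = 4: 2A - 2B = 4. Solving gives A = 1, B = -1.

q(n) = 2ⁿ - (-2)ⁿ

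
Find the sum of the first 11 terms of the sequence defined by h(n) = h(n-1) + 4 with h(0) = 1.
Computing the sequence terms: 1, 5, 9, 13, 17, 21, 25, 29, 33, 37, 41
Adding these values together:

231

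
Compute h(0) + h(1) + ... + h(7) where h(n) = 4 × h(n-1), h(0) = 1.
Computing the sequence terms: 1, 4, 16, 64, 256, 1024, 4096, 16384
Adding these values together:

21845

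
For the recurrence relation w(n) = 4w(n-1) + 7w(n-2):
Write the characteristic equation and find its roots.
Substitute w(n) = rⁿ and divide through by rⁿ⁻²: r² - 4r - 7 = 0
Discriminant: 4² + 4·7 = 44, not a perfect square, so by the quadratic formula r = (4 ± √44)/2.
General solution: w(n) = A·r₁ⁿ + B·r₂ⁿ where r₁,r₂ = (4 ± √44)/2

Characteristic: r² - 4r - 7 = 0, Roots: r = (4 ± √44)/2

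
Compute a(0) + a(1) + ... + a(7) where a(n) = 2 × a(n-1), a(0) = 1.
Computing the sequence terms: 1, 2, 4, 8, 16, 32, 64, 128
Adding these values together:

255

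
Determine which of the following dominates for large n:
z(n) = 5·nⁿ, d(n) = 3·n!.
Comparing growth rates:
Growth-rate hierarchy: log n ≺ any polynomial ≺ any exponential cⁿ (c>1) ≺ n! ≺ nⁿ.
super-exponential nⁿ dominates factorial asymptotically.

z(n) grows faster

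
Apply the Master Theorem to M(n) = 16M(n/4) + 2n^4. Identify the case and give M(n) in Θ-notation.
Master Theorem template: M(n) = a·M(n/b) + f(n).
Here: a=16, b=4, f(n)=2n^4
Compute log_b(a) = log_4(16) = 2.
f(n) = 2n^4 = Ω(n^(2+ε)) with ε = 2, and the regularity condition holds (a·f(n/b) = (a/b^4)·f(n) with a/b^4 = 4^-2 < 1). Case 3: M(n) = Θ(f(n)) = Θ(n^4).

Case 3: M(n) = Θ(n^4)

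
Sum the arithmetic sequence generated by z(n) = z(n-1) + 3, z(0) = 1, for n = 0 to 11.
Computing the sequence terms: 1, 4, 7, 10, 13, 16, 19, 22, 25, 28, 31, 34
Adding these values together:

210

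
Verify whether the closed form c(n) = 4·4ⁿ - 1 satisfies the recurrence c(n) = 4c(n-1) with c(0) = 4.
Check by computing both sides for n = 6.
From the recurrence with c(0) = 4:
  c(0) = 4, c(1) = 16, c(2) = 64, c(3) = 256, c(4) = 1024, c(5) = 4096, c(6) = 16384
  so the recurrence gives c(6) = 16384.
From the proposed closed form c(n) = 4·4ⁿ - 1:
  c(6) = 16383.
The recurrence gives 16384 but the closed form gives 16383, so the closed form does not satisfy the recurrence.

No, the closed form is incorrect.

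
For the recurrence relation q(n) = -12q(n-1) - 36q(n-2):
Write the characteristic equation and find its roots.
Substitute q(n) = rⁿ and divide through by rⁿ⁻²: r² + 12r + 36 = 0
Factor: (r + 6)² = 0, so r = -6 (double root).
General solution: q(n) = (A + Bn)·(-6)ⁿ

Characteristic: r² + 12r + 36 = 0, Roots: r = -6 (double root)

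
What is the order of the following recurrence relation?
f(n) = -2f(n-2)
The order is the largest lag k for which f(n-k) appears. Here the deepest term is f(n-2), so the order is 2.

Order 2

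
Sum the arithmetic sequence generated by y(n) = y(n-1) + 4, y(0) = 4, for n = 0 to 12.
Computing the sequence terms: 4, 8, 12, 16, 20, 24, 28, 32, 36, 40, 44, 48, 52
Adding these values together:

364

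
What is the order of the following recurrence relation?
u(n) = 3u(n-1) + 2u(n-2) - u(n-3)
The order is the largest lag k for which u(n-k) appears. Here the deepest term is u(n-3), so the order is 3.

Order 3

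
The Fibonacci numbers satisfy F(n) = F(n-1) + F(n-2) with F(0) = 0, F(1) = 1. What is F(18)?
Computing the sequence terms:
0, 1, 1, 2, 3, 5, 8, 13, 21, 34, 55, 89, 144, 233, 377, 610, 987, 1597, 2584

2584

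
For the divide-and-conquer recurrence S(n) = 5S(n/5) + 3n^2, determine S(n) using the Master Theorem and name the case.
Master Theorem template: S(n) = a·S(n/b) + f(n).
Here: a=5, b=5, f(n)=3n^2
Compute log_b(a) = log_5(5) = 1.
f(n) = 3n^2 = Ω(n^(1+ε)) with ε = 1, and the regularity condition holds (a·f(n/b) = (a/b^2)·f(n) with a/b^2 = 5^-1 < 1). Case 3: S(n) = Θ(f(n)) = Θ(n^2).

Case 3: S(n) = Θ(n^2)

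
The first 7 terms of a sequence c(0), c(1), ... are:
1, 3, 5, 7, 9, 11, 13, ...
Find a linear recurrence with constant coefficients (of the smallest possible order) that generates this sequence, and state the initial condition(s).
Look for the lowest-order linear relation among consecutive terms.
Observation: consecutive differences are constant (= 2).
Check at n=2: 1·3 + 2 = 5. ✓

c(n) = c(n-1) + 2, c(0) = 1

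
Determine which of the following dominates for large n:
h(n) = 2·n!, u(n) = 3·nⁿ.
Comparing growth rates:
Growth-rate hierarchy: log n ≺ any polynomial ≺ any exponential cⁿ (c>1) ≺ n! ≺ nⁿ.
super-exponential nⁿ dominates factorial asymptotically.

u(n) grows faster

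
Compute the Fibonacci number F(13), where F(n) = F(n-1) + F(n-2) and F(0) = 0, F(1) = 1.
Computing the sequence terms:
0, 1, 1, 2, 3, 5, 8, 13, 21, 34, 55, 89, 144, 233

233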